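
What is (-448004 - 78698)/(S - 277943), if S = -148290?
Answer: 526702/426233 ≈ 1.2357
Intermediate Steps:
(-448004 - 78698)/(S - 277943) = (-448004 - 78698)/(-148290 - 277943) = -526702/(-426233) = -526702*(-1/426233) = 526702/426233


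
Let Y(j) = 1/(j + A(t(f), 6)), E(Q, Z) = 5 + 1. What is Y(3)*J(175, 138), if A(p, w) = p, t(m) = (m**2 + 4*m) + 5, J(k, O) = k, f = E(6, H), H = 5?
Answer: 175/68 ≈ 2.5735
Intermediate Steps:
E(Q, Z) = 6
f = 6
t(m) = 5 + m**2 + 4*m
Y(j) = 1/(65 + j) (Y(j) = 1/(j + (5 + 6**2 + 4*6)) = 1/(j + (5 + 36 + 24)) = 1/(j + 65) = 1/(65 + j))
Y(3)*J(175, 138) = 175/(65 + 3) = 175/68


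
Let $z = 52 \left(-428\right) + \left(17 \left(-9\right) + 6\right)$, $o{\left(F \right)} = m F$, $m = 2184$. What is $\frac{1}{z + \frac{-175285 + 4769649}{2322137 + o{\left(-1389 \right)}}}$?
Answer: $- \frac{711439}{15942962281} \approx -4.4624 \cdot 10^{-5}$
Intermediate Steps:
$o{\left(F \right)} = 2184 F$
$z = -22403$ ($z = -22256 + \left(-153 + 6\right) = -22256 - 147 = -22403$)
$\frac{1}{z + \frac{-175285 + 4769649}{2322137 + o{\left(-1389 \right)}}} = \frac{1}{-22403 + \frac{-175285 + 4769649}{2322137 + 2184 \left(-1389\right)}} = \frac{1}{-22403 + \frac{4594364}{2322137 - 3033576}} = \frac{1}{-22403 + \frac{4594364}{-711439}} = \frac{1}{-22403 + 4594364 \left(- \frac{1}{711439}\right)} = \frac{1}{-22403 - \frac{4594364}{711439}} = \frac{1}{- \frac{15942962281}{711439}} = - \frac{711439}{15942962281}$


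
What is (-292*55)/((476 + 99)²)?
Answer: -3212/66125 ≈ -0.048575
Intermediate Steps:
(-292*55)/((476 + 99)²) = -16060/(575²) = -16060/330625 = -16060*1/330625 = -3212/66125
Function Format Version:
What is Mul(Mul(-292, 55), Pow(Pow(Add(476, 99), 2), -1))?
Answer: Rational(-3212, 66125) ≈ -0.048575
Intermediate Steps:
Mul(Mul(-292, 55), Pow(Pow(Add(476, 99), 2), -1)) = Mul(-16060, Pow(Pow(575, 2), -1)) = Mul(-16060, Pow(330625, -1)) = Mul(-16060, Rational(1, 330625)) = Rational(-3212, 66125)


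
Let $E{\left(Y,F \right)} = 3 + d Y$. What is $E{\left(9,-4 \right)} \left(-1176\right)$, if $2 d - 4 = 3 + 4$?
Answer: $-61740$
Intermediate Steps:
$d = \frac{11}{2}$ ($d = 2 + \frac{3 + 4}{2} = 2 + \frac{1}{2} \cdot 7 = 2 + \frac{7}{2} = \frac{11}{2} \approx 5.5$)
$E{\left(Y,F \right)} = 3 + \frac{11 Y}{2}$
$E{\left(9,-4 \right)} \left(-1176\right) = \left(3 + \frac{11}{2} \cdot 9\right) \left(-1176\right) = \left(3 + \frac{99}{2}\right) \left(-1176\right) = \frac{105}{2} \left(-1176\right) = -61740$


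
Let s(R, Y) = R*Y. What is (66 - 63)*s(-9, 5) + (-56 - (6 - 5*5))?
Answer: -172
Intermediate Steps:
(66 - 63)*s(-9, 5) + (-56 - (6 - 5*5)) = (66 - 63)*(-9*5) + (-56 - (6 - 5*5)) = 3*(-45) + (-56 - (6 - 25)) = -135 + (-56 - 1*(-19)) = -135 + (-56 + 19) = -135 - 37 = -172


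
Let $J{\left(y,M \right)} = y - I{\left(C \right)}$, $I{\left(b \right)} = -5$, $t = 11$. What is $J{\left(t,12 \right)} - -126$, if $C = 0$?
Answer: $142$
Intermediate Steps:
$J{\left(y,M \right)} = 5 + y$ ($J{\left(y,M \right)} = y - -5 = y + 5 = 5 + y$)
$J{\left(t,12 \right)} - -126 = \left(5 + 11\right) - -126 = 16 + 126 = 142$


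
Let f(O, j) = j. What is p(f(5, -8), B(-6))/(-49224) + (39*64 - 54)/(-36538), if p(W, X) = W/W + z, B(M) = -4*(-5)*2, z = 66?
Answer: -61326527/899273256 ≈ -0.068196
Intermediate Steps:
B(M) = 40 (B(M) = 20*2 = 40)
p(W, X) = 67 (p(W, X) = W/W + 66 = 1 + 66 = 67)
p(f(5, -8), B(-6))/(-49224) + (39*64 - 54)/(-36538) = 67/(-49224) + (39*64 - 54)/(-36538) = 67*(-1/49224) + (2496 - 54)*(-1/36538) = -67/49224 + 2442*(-1/36538) = -67/49224 - 1221/18269 = -61326527/899273256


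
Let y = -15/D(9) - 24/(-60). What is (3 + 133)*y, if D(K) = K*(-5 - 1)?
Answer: 4148/45 ≈ 92.178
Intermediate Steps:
D(K) = -6*K (D(K) = K*(-6) = -6*K)
y = 61/90 (y = -15/((-6*9)) - 24/(-60) = -15/(-54) - 24*(-1/60) = -15*(-1/54) + ⅖ = 5/18 + ⅖ = 61/90 ≈ 0.67778)
(3 + 133)*y = (3 + 133)*(61/90) = 136*(61/90) = 4148/45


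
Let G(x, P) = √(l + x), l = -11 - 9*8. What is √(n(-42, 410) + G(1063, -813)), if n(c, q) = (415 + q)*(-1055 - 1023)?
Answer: √(-1714350 + 14*√5) ≈ 1309.3*I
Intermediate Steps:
l = -83 (l = -11 - 72 = -83)
G(x, P) = √(-83 + x)
n(c, q) = -862370 - 2078*q (n(c, q) = (415 + q)*(-2078) = -862370 - 2078*q)
√(n(-42, 410) + G(1063, -813)) = √((-862370 - 2078*410) + √(-83 + 1063)) = √((-862370 - 851980) + √980) = √(-1714350 + 14*√5)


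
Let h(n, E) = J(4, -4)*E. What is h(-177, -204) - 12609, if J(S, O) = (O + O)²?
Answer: -25665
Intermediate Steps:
J(S, O) = 4*O² (J(S, O) = (2*O)² = 4*O²)
h(n, E) = 64*E (h(n, E) = (4*(-4)²)*E = (4*16)*E = 64*E)
h(-177, -204) - 12609 = 64*(-204) - 12609 = -13056 - 12609 = -25665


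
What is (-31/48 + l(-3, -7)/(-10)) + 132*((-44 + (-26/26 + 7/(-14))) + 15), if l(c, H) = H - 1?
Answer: -966203/240 ≈ -4025.8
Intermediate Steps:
l(c, H) = -1 + H
(-31/48 + l(-3, -7)/(-10)) + 132*((-44 + (-26/26 + 7/(-14))) + 15) = (-31/48 + (-1 - 7)/(-10)) + 132*((-44 + (-26/26 + 7/(-14))) + 15) = (-31*1/48 - 8*(-⅒)) + 132*((-44 + (-26*1/26 + 7*(-1/14))) + 15) = (-31/48 + ⅘) + 132*((-44 + (-1 - ½)) + 15) = 37/240 + 132*((-44 - 3/2) + 15) = 37/240 + 132*(-91/2 + 15) = 37/240 + 132*(-61/2) = 37/240 - 4026 = -966203/240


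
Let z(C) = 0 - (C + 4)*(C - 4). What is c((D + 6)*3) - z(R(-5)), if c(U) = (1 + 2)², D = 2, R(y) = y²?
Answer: 618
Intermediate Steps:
z(C) = -(-4 + C)*(4 + C) (z(C) = 0 - (4 + C)*(-4 + C) = 0 - (-4 + C)*(4 + C) = -(-4 + C)*(4 + C))
c(U) = 9 (c(U) = 3² = 9)
c((D + 6)*3) - z(R(-5)) = 9 - (16 - ((-5)²)²) = 9 - (16 - 1*25²) = 9 - (16 - 1*625) = 9 - (16 - 625) = 9 - 1*(-609) = 9 + 609 = 618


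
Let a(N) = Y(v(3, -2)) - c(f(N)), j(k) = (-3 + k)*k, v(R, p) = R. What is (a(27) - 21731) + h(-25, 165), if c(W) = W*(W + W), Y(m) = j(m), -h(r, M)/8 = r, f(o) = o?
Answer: -22989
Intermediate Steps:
h(r, M) = -8*r
j(k) = k*(-3 + k)
Y(m) = m*(-3 + m)
c(W) = 2*W**2 (c(W) = W*(2*W) = 2*W**2)
a(N) = -2*N**2 (a(N) = 3*(-3 + 3) - 2*N**2 = 3*0 - 2*N**2 = 0 - 2*N**2 = -2*N**2)
(a(27) - 21731) + h(-25, 165) = (-2*27**2 - 21731) - 8*(-25) = (-2*729 - 21731) + 200 = (-1458 - 21731) + 200 = -23189 + 200 = -22989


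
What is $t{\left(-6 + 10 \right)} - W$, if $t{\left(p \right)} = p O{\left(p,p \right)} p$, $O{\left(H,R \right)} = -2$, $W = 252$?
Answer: $-284$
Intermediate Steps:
$t{\left(p \right)} = - 2 p^{2}$ ($t{\left(p \right)} = p \left(-2\right) p = - 2 p p = - 2 p^{2}$)
$t{\left(-6 + 10 \right)} - W = - 2 \left(-6 + 10\right)^{2} - 252 = - 2 \cdot 4^{2} - 252 = \left(-2\right) 16 - 252 = -32 - 252 = -284$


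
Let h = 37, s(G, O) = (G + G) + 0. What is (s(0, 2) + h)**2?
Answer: 1369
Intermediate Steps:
s(G, O) = 2*G (s(G, O) = 2*G + 0 = 2*G)
(s(0, 2) + h)**2 = (2*0 + 37)**2 = (0 + 37)**2 = 37**2 = 1369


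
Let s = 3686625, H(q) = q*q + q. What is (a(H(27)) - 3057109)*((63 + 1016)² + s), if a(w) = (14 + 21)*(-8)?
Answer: -14830984348874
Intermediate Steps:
H(q) = q + q² (H(q) = q² + q = q + q²)
a(w) = -280 (a(w) = 35*(-8) = -280)
(a(H(27)) - 3057109)*((63 + 1016)² + s) = (-280 - 3057109)*((63 + 1016)² + 3686625) = -3057389*(1079² + 3686625) = -3057389*(1164241 + 3686625) = -3057389*4850866 = -14830984348874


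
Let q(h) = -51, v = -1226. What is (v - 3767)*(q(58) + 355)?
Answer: -1517872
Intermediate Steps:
(v - 3767)*(q(58) + 355) = (-1226 - 3767)*(-51 + 355) = -4993*304 = -1517872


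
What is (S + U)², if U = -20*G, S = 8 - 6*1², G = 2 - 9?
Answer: 20164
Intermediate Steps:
G = -7
S = 2 (S = 8 - 6*1 = 8 - 6 = 2)
U = 140 (U = -20*(-7) = 140)
(S + U)² = (2 + 140)² = 142² = 20164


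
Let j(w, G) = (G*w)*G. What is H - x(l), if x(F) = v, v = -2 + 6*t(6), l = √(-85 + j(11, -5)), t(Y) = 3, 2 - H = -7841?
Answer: 7827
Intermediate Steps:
H = 7843 (H = 2 - 1*(-7841) = 2 + 7841 = 7843)
j(w, G) = w*G²
l = √190 (l = √(-85 + 11*(-5)²) = √(-85 + 11*25) = √(-85 + 275) = √190 ≈ 13.784)
v = 16 (v = -2 + 6*3 = -2 + 18 = 16)
x(F) = 16
H - x(l) = 7843 - 1*16 = 7843 - 16 = 7827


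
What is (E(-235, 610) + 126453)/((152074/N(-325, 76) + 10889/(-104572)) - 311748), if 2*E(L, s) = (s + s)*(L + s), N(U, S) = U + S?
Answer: -9248927740884/8133333245833 ≈ -1.1372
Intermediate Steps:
N(U, S) = S + U
E(L, s) = s*(L + s) (E(L, s) = ((s + s)*(L + s))/2 = ((2*s)*(L + s))/2 = (2*s*(L + s))/2 = s*(L + s))
(E(-235, 610) + 126453)/((152074/N(-325, 76) + 10889/(-104572)) - 311748) = (610*(-235 + 610) + 126453)/((152074/(76 - 325) + 10889/(-104572)) - 311748) = (610*375 + 126453)/((152074/(-249) + 10889*(-1/104572)) - 311748) = (228750 + 126453)/((152074*(-1/249) - 10889/104572) - 311748) = 355203/((-152074/249 - 10889/104572) - 311748) = 355203/(-15905393689/26038428 - 311748) = 355203/(-8133333245833/26038428) = 355203*(-26038428/8133333245833) = -9248927740884/8133333245833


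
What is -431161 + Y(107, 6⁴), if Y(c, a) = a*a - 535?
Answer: 1247920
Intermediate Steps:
Y(c, a) = -535 + a² (Y(c, a) = a² - 535 = -535 + a²)
-431161 + Y(107, 6⁴) = -431161 + (-535 + (6⁴)²) = -431161 + (-535 + 1296²) = -431161 + (-535 + 1679616) = -431161 + 1679081 = 1247920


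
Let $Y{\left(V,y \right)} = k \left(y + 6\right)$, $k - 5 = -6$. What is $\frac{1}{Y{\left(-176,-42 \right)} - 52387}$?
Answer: $- \frac{1}{52351} \approx -1.9102 \cdot 10^{-5}$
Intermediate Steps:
$k = -1$ ($k = 5 - 6 = -1$)
$Y{\left(V,y \right)} = -6 - y$ ($Y{\left(V,y \right)} = - (y + 6) = - (6 + y) = -6 - y$)
$\frac{1}{Y{\left(-176,-42 \right)} - 52387} = \frac{1}{\left(-6 - -42\right) - 52387} = \frac{1}{\left(-6 + 42\right) - 52387} = \frac{1}{36 - 52387} = \frac{1}{-52351} = - \frac{1}{52351}$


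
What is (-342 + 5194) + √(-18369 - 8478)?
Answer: 4852 + 3*I*√2983 ≈ 4852.0 + 163.85*I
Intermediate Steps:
(-342 + 5194) + √(-18369 - 8478) = 4852 + √(-26847) = 4852 + 3*I*√2983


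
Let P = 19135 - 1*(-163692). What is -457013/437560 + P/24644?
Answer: 17183788437/2695807160 ≈ 6.3743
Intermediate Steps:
P = 182827 (P = 19135 + 163692 = 182827)
-457013/437560 + P/24644 = -457013/437560 + 182827/24644 = 17183788437/2695807160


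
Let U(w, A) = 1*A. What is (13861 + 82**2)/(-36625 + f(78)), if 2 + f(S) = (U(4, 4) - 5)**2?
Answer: -20585/36626 ≈ -0.56203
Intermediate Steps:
U(w, A) = A
f(S) = -1 (f(S) = -2 + (4 - 5)**2 = -2 + (-1)**2 = -2 + 1 = -1)
(13861 + 82**2)/(-36625 + f(78)) = (13861 + 82**2)/(-36625 - 1) = (13861 + 6724)/(-36626) = 20585*(-1/36626) = -20585/36626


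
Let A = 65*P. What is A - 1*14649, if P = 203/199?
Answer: -2901956/199 ≈ -14583.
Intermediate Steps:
P = 203/199 (P = 203*(1/199) = 203/199 ≈ 1.0201)
A = 13195/199 (A = 65*(203/199) = 13195/199 ≈ 66.307)
A - 1*14649 = 13195/199 - 1*14649 = 13195/199 - 14649 = -2901956/199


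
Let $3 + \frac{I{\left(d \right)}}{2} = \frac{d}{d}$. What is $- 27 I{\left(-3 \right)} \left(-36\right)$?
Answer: $-3888$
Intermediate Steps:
$I{\left(d \right)} = -4$ ($I{\left(d \right)} = -6 + 2 \frac{d}{d} = -6 + 2 \cdot 1 = -6 + 2 = -4$)
$- 27 I{\left(-3 \right)} \left(-36\right) = \left(-27\right) \left(-4\right) \left(-36\right) = 108 \left(-36\right) = -3888$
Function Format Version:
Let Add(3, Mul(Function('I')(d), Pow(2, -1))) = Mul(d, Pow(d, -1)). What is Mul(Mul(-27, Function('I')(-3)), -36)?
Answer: -3888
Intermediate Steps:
Function('I')(d) = -4 (Function('I')(d) = Add(-6, Mul(2, Mul(d, Pow(d, -1)))) = Add(-6, Mul(2, 1)) = Add(-6, 2) = -4)
Mul(Mul(-27, Function('I')(-3)), -36) = Mul(Mul(-27, -4), -36) = Mul(108, -36) = -3888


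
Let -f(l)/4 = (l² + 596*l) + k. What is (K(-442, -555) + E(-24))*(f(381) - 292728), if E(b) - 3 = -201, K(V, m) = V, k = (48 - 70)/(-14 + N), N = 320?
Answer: 174461685760/153 ≈ 1.1403e+9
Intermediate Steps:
k = -11/153 (k = (48 - 70)/(-14 + 320) = -22/306 = -22*1/306 = -11/153 ≈ -0.071895)
f(l) = 44/153 - 2384*l - 4*l² (f(l) = -4*((l² + 596*l) - 11/153) = -4*(-11/153 + l² + 596*l) = 44/153 - 2384*l - 4*l²)
E(b) = -198 (E(b) = 3 - 201 = -198)
(K(-442, -555) + E(-24))*(f(381) - 292728) = (-442 - 198)*((44/153 - 2384*381 - 4*381²) - 292728) = -640*((44/153 - 908304 - 4*145161) - 292728) = -640*((44/153 - 908304 - 580644) - 292728) = -640*(-227809000/153 - 292728) = -640*(-272596384/153) = 174461685760/153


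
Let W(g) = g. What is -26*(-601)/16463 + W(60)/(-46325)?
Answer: 144577334/152529695 ≈ 0.94786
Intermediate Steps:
-26*(-601)/16463 + W(60)/(-46325) = -26*(-601)/16463 + 60/(-46325) = 15626*(1/16463) + 60*(-1/46325) = 15626/16463 - 12/9265 = 144577334/152529695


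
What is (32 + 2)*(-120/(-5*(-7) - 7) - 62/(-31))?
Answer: -544/7 ≈ -77.714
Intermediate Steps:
(32 + 2)*(-120/(-5*(-7) - 7) - 62/(-31)) = 34*(-120/(35 - 7) - 62*(-1/31)) = 34*(-120/28 + 2) = 34*(-120*1/28 + 2) = 34*(-30/7 + 2) = 34*(-16/7) = -544/7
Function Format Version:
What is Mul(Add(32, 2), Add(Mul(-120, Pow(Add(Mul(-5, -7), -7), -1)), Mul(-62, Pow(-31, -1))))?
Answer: Rational(-544, 7) ≈ -77.714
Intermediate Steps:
Mul(Add(32, 2), Add(Mul(-120, Pow(Add(Mul(-5, -7), -7), -1)), Mul(-62, Pow(-31, -1)))) = Mul(34, Add(Mul(-120, Pow(Add(35, -7), -1)), Mul(-62, Rational(-1, 31)))) = Mul(34, Add(Mul(-120, Pow(28, -1)), 2)) = Mul(34, Add(Mul(-120, Rational(1, 28)), 2)) = Mul(34, Add(Rational(-30, 7), 2)) = Mul(34, Rational(-16, 7)) = Rational(-544, 7)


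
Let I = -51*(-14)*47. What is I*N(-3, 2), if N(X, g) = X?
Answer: -100674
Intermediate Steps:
I = 33558 (I = 714*47 = 33558)
I*N(-3, 2) = 33558*(-3) = -100674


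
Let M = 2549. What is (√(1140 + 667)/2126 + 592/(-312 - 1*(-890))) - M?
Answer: -736365/289 + √1807/2126 ≈ -2548.0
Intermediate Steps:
(√(1140 + 667)/2126 + 592/(-312 - 1*(-890))) - M = (√(1140 + 667)/2126 + 592/(-312 - 1*(-890))) - 1*2549 = (√1807*(1/2126) + 592/(-312 + 890)) - 2549 = (√1807/2126 + 592/578) - 2549 = (√1807/2126 + 592*(1/578)) - 2549 = (√1807/2126 + 296/289) - 2549 = (296/289 + √1807/2126) - 2549 = -736365/289 + √1807/2126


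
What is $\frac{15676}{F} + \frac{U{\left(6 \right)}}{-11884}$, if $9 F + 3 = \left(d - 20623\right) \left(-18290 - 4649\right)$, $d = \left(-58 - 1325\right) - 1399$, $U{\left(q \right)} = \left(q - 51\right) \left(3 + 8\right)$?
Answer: $\frac{66858962949}{1595092144532} \approx 0.041915$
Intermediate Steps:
$U{\left(q \right)} = -561 + 11 q$ ($U{\left(q \right)} = \left(-51 + q\right) 11 = -561 + 11 q$)
$d = -2782$ ($d = -1383 - 1399 = -2782$)
$F = \frac{536887292}{9}$ ($F = - \frac{1}{3} + \frac{\left(-2782 - 20623\right) \left(-18290 - 4649\right)}{9} = - \frac{1}{3} + \frac{\left(-23405\right) \left(-22939\right)}{9} = - \frac{1}{3} + \frac{1}{9} \cdot 536887295 = - \frac{1}{3} + \frac{536887295}{9} = \frac{536887292}{9} \approx 5.9654 \cdot 10^{7}$)
$\frac{15676}{F} + \frac{U{\left(6 \right)}}{-11884} = \frac{15676}{\frac{536887292}{9}} + \frac{-561 + 11 \cdot 6}{-11884} = 15676 \cdot \frac{9}{536887292} + \left(-561 + 66\right) \left(- \frac{1}{11884}\right) = \frac{35271}{134221823} - - \frac{495}{11884} = \frac{35271}{134221823} + \frac{495}{11884} = \frac{66858962949}{1595092144532}$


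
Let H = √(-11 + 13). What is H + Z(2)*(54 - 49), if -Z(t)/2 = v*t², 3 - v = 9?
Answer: 240 + √2 ≈ 241.41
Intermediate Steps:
v = -6 (v = 3 - 1*9 = 3 - 9 = -6)
Z(t) = 12*t² (Z(t) = -(-12)*t² = 12*t²)
H = √2 ≈ 1.4142
H + Z(2)*(54 - 49) = √2 + (12*2²)*(54 - 49) = √2 + (12*4)*5 = √2 + 48*5 = √2 + 240 = 240 + √2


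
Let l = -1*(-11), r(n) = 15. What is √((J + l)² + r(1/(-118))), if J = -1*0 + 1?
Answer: √159 ≈ 12.610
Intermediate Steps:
J = 1 (J = 0 + 1 = 1)
l = 11
√((J + l)² + r(1/(-118))) = √((1 + 11)² + 15) = √(12² + 15) = √(144 + 15) = √159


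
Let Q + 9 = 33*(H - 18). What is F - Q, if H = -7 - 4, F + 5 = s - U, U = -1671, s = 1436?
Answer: 4068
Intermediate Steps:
F = 3102 (F = -5 + (1436 - 1*(-1671)) = -5 + (1436 + 1671) = -5 + 3107 = 3102)
H = -11
Q = -966 (Q = -9 + 33*(-11 - 18) = -9 + 33*(-29) = -9 - 957 = -966)
F - Q = 3102 - 1*(-966) = 3102 + 966 = 4068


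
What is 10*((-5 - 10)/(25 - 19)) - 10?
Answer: -35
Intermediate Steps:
10*((-5 - 10)/(25 - 19)) - 10 = 10*(-15/6) - 10 = 10*(-15*1/6) - 10 = 10*(-5/2) - 10 = -25 - 10 = -35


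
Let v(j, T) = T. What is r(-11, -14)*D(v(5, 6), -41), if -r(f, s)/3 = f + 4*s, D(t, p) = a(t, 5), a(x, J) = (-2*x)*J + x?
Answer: -10854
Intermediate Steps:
a(x, J) = x - 2*J*x (a(x, J) = -2*J*x + x = x - 2*J*x)
D(t, p) = -9*t (D(t, p) = t*(1 - 2*5) = t*(1 - 10) = t*(-9) = -9*t)
r(f, s) = -12*s - 3*f (r(f, s) = -3*(f + 4*s) = -12*s - 3*f)
r(-11, -14)*D(v(5, 6), -41) = (-12*(-14) - 3*(-11))*(-9*6) = (168 + 33)*(-54) = 201*(-54) = -10854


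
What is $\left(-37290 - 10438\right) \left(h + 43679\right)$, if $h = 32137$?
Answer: $-3618546048$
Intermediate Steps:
$\left(-37290 - 10438\right) \left(h + 43679\right) = \left(-37290 - 10438\right) \left(32137 + 43679\right) = \left(-47728\right) 75816 = -3618546048$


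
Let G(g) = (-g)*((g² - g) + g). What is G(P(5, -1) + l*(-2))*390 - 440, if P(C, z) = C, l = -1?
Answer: -134210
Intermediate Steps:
G(g) = -g³ (G(g) = (-g)*g² = -g³)
G(P(5, -1) + l*(-2))*390 - 440 = -(5 - 1*(-2))³*390 - 440 = -(5 + 2)³*390 - 440 = -1*7³*390 - 440 = -1*343*390 - 440 = -343*390 - 440 = -133770 - 440 = -134210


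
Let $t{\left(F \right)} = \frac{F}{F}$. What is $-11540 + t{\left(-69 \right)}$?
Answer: $-11539$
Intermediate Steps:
$t{\left(F \right)} = 1$
$-11540 + t{\left(-69 \right)} = -11540 + 1 = -11539$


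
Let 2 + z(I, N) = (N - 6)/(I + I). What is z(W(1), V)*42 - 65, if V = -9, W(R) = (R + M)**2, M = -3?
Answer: -911/4 ≈ -227.75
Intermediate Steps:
W(R) = (-3 + R)**2 (W(R) = (R - 3)**2 = (-3 + R)**2)
z(I, N) = -2 + (-6 + N)/(2*I) (z(I, N) = -2 + (N - 6)/(I + I) = -2 + (-6 + N)/((2*I)) = -2 + (-6 + N)*(1/(2*I)) = -2 + (-6 + N)/(2*I))
z(W(1), V)*42 - 65 = ((-6 - 9 - 4*(-3 + 1)**2)/(2*((-3 + 1)**2)))*42 - 65 = ((-6 - 9 - 4*(-2)**2)/(2*((-2)**2)))*42 - 65 = ((1/2)*(-6 - 9 - 4*4)/4)*42 - 65 = ((1/2)*(1/4)*(-6 - 9 - 16))*42 - 65 = ((1/2)*(1/4)*(-31))*42 - 65 = -31/8*42 - 65 = -651/4 - 65 = -911/4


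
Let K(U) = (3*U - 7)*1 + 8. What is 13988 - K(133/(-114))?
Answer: 27981/2 ≈ 13991.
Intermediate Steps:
K(U) = 1 + 3*U (K(U) = (-7 + 3*U)*1 + 8 = (-7 + 3*U) + 8 = 1 + 3*U)
13988 - K(133/(-114)) = 13988 - (1 + 3*(133/(-114))) = 13988 - (1 + 3*(133*(-1/114))) = 13988 - (1 + 3*(-7/6)) = 13988 - (1 - 7/2) = 13988 - 1*(-5/2) = 13988 + 5/2 = 27981/2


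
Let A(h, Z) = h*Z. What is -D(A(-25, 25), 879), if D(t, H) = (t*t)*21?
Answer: -8203125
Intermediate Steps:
A(h, Z) = Z*h
D(t, H) = 21*t**2 (D(t, H) = t**2*21 = 21*t**2)
-D(A(-25, 25), 879) = -21*(25*(-25))**2 = -21*(-625)**2 = -21*390625 = -1*8203125 = -8203125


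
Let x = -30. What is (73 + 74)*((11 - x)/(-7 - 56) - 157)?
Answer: -69524/3 ≈ -23175.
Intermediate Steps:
(73 + 74)*((11 - x)/(-7 - 56) - 157) = (73 + 74)*((11 - 1*(-30))/(-7 - 56) - 157) = 147*((11 + 30)/(-63) - 157) = 147*(41*(-1/63) - 157) = 147*(-41/63 - 157) = 147*(-9932/63) = -69524/3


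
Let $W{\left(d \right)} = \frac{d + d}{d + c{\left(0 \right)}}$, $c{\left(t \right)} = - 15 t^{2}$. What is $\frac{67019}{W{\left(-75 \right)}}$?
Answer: $\frac{67019}{2} \approx 33510.0$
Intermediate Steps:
$W{\left(d \right)} = 2$ ($W{\left(d \right)} = \frac{d + d}{d - 15 \cdot 0^{2}} = \frac{2 d}{d - 0} = \frac{2 d}{d + 0} = \frac{2 d}{d} = 2$)
$\frac{67019}{W{\left(-75 \right)}} = \frac{67019}{2}$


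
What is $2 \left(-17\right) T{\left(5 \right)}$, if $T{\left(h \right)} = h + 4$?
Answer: $-306$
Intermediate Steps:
$T{\left(h \right)} = 4 + h$
$2 \left(-17\right) T{\left(5 \right)} = 2 \left(-17\right) \left(4 + 5\right) = \left(-34\right) 9 = -306$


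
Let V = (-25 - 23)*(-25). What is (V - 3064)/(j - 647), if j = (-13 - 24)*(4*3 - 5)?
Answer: 932/453 ≈ 2.0574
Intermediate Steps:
V = 1200 (V = -48*(-25) = 1200)
j = -259 (j = -37*(12 - 5) = -37*7 = -259)
(V - 3064)/(j - 647) = (1200 - 3064)/(-259 - 647) = -1864/(-906) = -1864*(-1/906) = 932/453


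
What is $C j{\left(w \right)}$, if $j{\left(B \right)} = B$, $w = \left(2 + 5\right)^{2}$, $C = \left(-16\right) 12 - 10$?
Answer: $-9898$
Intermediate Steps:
$C = -202$ ($C = -192 - 10 = -202$)
$w = 49$ ($w = 7^{2} = 49$)
$C j{\left(w \right)} = \left(-202\right) 49 = -9898$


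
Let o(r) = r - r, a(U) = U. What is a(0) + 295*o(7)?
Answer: 0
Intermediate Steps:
o(r) = 0
a(0) + 295*o(7) = 0 + 295*0 = 0 + 0 = 0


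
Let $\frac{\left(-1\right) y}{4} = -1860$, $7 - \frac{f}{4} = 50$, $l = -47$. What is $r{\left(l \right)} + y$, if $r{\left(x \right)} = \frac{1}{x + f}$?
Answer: $\frac{1629359}{219} \approx 7440.0$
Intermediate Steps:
$f = -172$ ($f = 28 - 200 = -172$)
$r{\left(x \right)} = \frac{1}{-172 + x}$ ($r{\left(x \right)} = \frac{1}{x - 172} = \frac{1}{-172 + x}$)
$y = 7440$ ($y = \left(-4\right) \left(-1860\right) = 7440$)
$r{\left(l \right)} + y = \frac{1}{-172 - 47} + 7440 = \frac{1}{-219} + 7440 = - \frac{1}{219} + 7440 = \frac{1629359}{219}$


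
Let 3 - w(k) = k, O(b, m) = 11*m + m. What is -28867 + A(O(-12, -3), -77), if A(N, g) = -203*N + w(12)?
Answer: -21568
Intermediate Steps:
O(b, m) = 12*m
w(k) = 3 - k
A(N, g) = -9 - 203*N (A(N, g) = -203*N + (3 - 1*12) = -203*N + (3 - 12) = -203*N - 9 = -9 - 203*N)
-28867 + A(O(-12, -3), -77) = -28867 + (-9 - 2436*(-3)) = -28867 + (-9 - 203*(-36)) = -28867 + (-9 + 7308) = -28867 + 7299 = -21568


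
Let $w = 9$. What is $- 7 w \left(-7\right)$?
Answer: $441$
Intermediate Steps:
$- 7 w \left(-7\right) = \left(-7\right) 9 \left(-7\right) = \left(-63\right) \left(-7\right) = 441$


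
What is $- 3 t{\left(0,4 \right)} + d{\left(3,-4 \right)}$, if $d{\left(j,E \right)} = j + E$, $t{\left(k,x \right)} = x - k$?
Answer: $-13$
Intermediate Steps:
$d{\left(j,E \right)} = E + j$
$- 3 t{\left(0,4 \right)} + d{\left(3,-4 \right)} = - 3 \left(4 - 0\right) + \left(-4 + 3\right) = - 3 \left(4 + 0\right) - 1 = \left(-3\right) 4 - 1 = -12 - 1 = -13$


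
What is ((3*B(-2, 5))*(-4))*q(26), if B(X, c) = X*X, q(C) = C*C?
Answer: -32448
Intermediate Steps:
q(C) = C²
B(X, c) = X²
((3*B(-2, 5))*(-4))*q(26) = ((3*(-2)²)*(-4))*26² = ((3*4)*(-4))*676 = (12*(-4))*676 = -48*676 = -32448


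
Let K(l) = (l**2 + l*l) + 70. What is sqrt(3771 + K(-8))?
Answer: 63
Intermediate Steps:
K(l) = 70 + 2*l**2 (K(l) = (l**2 + l**2) + 70 = 2*l**2 + 70 = 70 + 2*l**2)
sqrt(3771 + K(-8)) = sqrt(3771 + (70 + 2*(-8)**2)) = sqrt(3771 + (70 + 2*64)) = sqrt(3771 + (70 + 128)) = sqrt(3771 + 198) = sqrt(3969) = 63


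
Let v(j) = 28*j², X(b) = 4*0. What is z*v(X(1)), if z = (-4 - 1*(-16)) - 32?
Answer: 0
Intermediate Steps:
X(b) = 0
z = -20 (z = (-4 + 16) - 32 = 12 - 32 = -20)
z*v(X(1)) = -560*0² = -560*0 = -20*0 = 0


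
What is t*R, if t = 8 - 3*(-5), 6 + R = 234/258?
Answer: -5037/43 ≈ -117.14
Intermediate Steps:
R = -219/43 (R = -6 + 234/258 = -6 + 234*(1/258) = -6 + 39/43 = -219/43 ≈ -5.0930)
t = 23 (t = 8 + 15 = 23)
t*R = 23*(-219/43) = -5037/43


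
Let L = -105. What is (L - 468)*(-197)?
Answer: 112881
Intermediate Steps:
(L - 468)*(-197) = (-105 - 468)*(-197) = -573*(-197) = 112881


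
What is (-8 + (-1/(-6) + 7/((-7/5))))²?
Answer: 5929/36 ≈ 164.69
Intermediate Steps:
(-8 + (-1/(-6) + 7/((-7/5))))² = (-8 + (-1*(-⅙) + 7/((-7*⅕))))² = (-8 + (⅙ + 7/(-7/5)))² = (-8 + (⅙ + 7*(-5/7)))² = (-8 + (⅙ - 5))² = (-8 - 29/6)² = (-77/6)² = 5929/36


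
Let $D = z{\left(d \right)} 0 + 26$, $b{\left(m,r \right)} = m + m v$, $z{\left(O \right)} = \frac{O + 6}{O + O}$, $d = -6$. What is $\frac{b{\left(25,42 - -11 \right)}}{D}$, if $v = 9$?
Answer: $\frac{125}{13} \approx 9.6154$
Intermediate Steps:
$z{\left(O \right)} = \frac{6 + O}{2 O}$
$b{\left(m,r \right)} = 10 m$ ($b{\left(m,r \right)} = m + m 9 = m + 9 m = 10 m$)
$D = 26$ ($D = \frac{6 - 6}{2 \left(-6\right)} 0 + 26 = \frac{1}{2} \left(- \frac{1}{6}\right) 0 \cdot 0 + 26 = 0 \cdot 0 + 26 = 0 + 26 = 26$)
$\frac{b{\left(25,42 - -11 \right)}}{D} = \frac{10 \cdot 25}{26} = 250 \cdot \frac{1}{26} = \frac{125}{13}$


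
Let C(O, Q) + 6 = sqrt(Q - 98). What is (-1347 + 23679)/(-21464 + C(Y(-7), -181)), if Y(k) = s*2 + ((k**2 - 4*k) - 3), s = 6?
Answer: -479468040/460961179 - 66996*I*sqrt(31)/460961179 ≈ -1.0401 - 0.00080922*I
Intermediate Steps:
Y(k) = 9 + k**2 - 4*k (Y(k) = 6*2 + ((k**2 - 4*k) - 3) = 12 + (-3 + k**2 - 4*k) = 9 + k**2 - 4*k)
C(O, Q) = -6 + sqrt(-98 + Q) (C(O, Q) = -6 + sqrt(Q - 98) = -6 + sqrt(-98 + Q))
(-1347 + 23679)/(-21464 + C(Y(-7), -181)) = (-1347 + 23679)/(-21464 + (-6 + sqrt(-98 - 181))) = 22332/(-21464 + (-6 + sqrt(-279))) = 22332/(-21464 + (-6 + 3*I*sqrt(31))) = 22332/(-21470 + 3*I*sqrt(31))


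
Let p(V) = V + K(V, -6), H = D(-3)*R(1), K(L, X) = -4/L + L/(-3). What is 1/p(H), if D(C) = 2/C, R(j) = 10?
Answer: -45/173 ≈ -0.26012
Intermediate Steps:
K(L, X) = -4/L - L/3 (K(L, X) = -4/L + L*(-⅓) = -4/L - L/3)
H = -20/3 (H = (2/(-3))*10 = (2*(-⅓))*10 = -⅔*10 = -20/3 ≈ -6.6667)
p(V) = -4/V + 2*V/3 (p(V) = V + (-4/V - V/3) = -4/V + 2*V/3)
1/p(H) = 1/(-4/(-20/3) + (⅔)*(-20/3)) = 1/(-4*(-3/20) - 40/9) = 1/(⅗ - 40/9) = 1/(-173/45) = -45/173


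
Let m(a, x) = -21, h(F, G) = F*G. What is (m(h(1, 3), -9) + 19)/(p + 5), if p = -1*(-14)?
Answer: -2/19 ≈ -0.10526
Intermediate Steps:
p = 14
(m(h(1, 3), -9) + 19)/(p + 5) = (-21 + 19)/(14 + 5) = -2/19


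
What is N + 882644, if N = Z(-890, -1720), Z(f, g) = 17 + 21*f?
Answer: 863971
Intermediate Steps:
N = -18673 (N = 17 + 21*(-890) = 17 - 18690 = -18673)
N + 882644 = -18673 + 882644 = 863971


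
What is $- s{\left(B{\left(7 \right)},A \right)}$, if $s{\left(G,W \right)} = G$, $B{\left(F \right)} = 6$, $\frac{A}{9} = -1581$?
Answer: $-6$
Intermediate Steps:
$A = -14229$ ($A = 9 \left(-1581\right) = -14229$)
$- s{\left(B{\left(7 \right)},A \right)} = \left(-1\right) 6 = -6$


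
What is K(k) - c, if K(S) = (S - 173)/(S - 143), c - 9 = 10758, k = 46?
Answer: -1044272/97 ≈ -10766.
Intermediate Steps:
c = 10767 (c = 9 + 10758 = 10767)
K(S) = (-173 + S)/(-143 + S)
K(k) - c = (-173 + 46)/(-143 + 46) - 1*10767 = -127/(-97) - 10767 = -1/97*(-127) - 10767 = 127/97 - 10767 = -1044272/97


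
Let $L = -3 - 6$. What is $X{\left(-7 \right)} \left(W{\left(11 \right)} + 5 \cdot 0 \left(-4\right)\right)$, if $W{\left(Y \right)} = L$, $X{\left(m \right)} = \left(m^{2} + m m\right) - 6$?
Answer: $-828$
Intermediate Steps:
$L = -9$ ($L = -3 - 6 = -9$)
$X{\left(m \right)} = -6 + 2 m^{2}$ ($X{\left(m \right)} = \left(m^{2} + m^{2}\right) - 6 = 2 m^{2} - 6 = -6 + 2 m^{2}$)
$W{\left(Y \right)} = -9$
$X{\left(-7 \right)} \left(W{\left(11 \right)} + 5 \cdot 0 \left(-4\right)\right) = \left(-6 + 2 \left(-7\right)^{2}\right) \left(-9 + 5 \cdot 0 \left(-4\right)\right) = \left(-6 + 2 \cdot 49\right) \left(-9 + 0 \left(-4\right)\right) = \left(-6 + 98\right) \left(-9 + 0\right) = 92 \left(-9\right) = -828$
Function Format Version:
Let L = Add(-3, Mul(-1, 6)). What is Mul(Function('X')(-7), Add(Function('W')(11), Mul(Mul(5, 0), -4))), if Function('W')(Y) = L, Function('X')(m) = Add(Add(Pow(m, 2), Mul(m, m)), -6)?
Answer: -828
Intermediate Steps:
L = -9 (L = Add(-3, -6) = -9)
Function('X')(m) = Add(-6, Mul(2, Pow(m, 2))) (Function('X')(m) = Add(Add(Pow(m, 2), Pow(m, 2)), -6) = Add(Mul(2, Pow(m, 2)), -6) = Add(-6, Mul(2, Pow(m, 2))))
Function('W')(Y) = -9
Mul(Function('X')(-7), Add(Function('W')(11), Mul(Mul(5, 0), -4))) = Mul(Add(-6, Mul(2, Pow(-7, 2))), Add(-9, Mul(Mul(5, 0), -4))) = Mul(Add(-6, Mul(2, 49)), Add(-9, Mul(0, -4))) = Mul(Add(-6, 98), Add(-9, 0)) = Mul(92, -9) = -828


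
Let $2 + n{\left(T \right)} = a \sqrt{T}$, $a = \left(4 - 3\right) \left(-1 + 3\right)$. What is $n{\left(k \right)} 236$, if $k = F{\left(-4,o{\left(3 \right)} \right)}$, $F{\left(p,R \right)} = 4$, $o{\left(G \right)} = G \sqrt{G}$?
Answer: $472$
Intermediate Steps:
$o{\left(G \right)} = G^{\frac{3}{2}}$
$k = 4$
$a = 2$ ($a = 1 \cdot 2 = 2$)
$n{\left(T \right)} = -2 + 2 \sqrt{T}$
$n{\left(k \right)} 236 = \left(-2 + 2 \sqrt{4}\right) 236 = \left(-2 + 2 \cdot 2\right) 236 = \left(-2 + 4\right) 236 = 2 \cdot 236 = 472$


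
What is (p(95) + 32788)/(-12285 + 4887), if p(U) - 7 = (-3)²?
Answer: -16402/3699 ≈ -4.4342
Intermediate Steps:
p(U) = 16 (p(U) = 7 + (-3)² = 7 + 9 = 16)
(p(95) + 32788)/(-12285 + 4887) = (16 + 32788)/(-12285 + 4887) = 32804/(-7398) = 32804*(-1/7398) = -16402/3699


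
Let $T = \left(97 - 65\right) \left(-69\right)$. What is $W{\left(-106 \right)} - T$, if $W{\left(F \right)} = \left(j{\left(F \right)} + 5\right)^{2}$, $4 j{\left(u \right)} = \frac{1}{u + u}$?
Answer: $\frac{1605750753}{719104} \approx 2233.0$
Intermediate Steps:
$j{\left(u \right)} = \frac{1}{8 u}$ ($j{\left(u \right)} = \frac{1}{4 \left(u + u\right)} = \frac{1}{4 \cdot 2 u} = \frac{\frac{1}{2} \frac{1}{u}}{4} = \frac{1}{8 u}$)
$T = -2208$ ($T = 32 \left(-69\right) = -2208$)
$W{\left(F \right)} = \left(5 + \frac{1}{8 F}\right)^{2}$ ($W{\left(F \right)} = \left(\frac{1}{8 F} + 5\right)^{2} = \left(5 + \frac{1}{8 F}\right)^{2}$)
$W{\left(-106 \right)} - T = \frac{\left(1 + 40 \left(-106\right)\right)^{2}}{64 \cdot 11236} - -2208 = \frac{1}{64} \cdot \frac{1}{11236} \left(1 - 4240\right)^{2} + 2208 = \frac{1}{64} \cdot \frac{1}{11236} \left(-4239\right)^{2} + 2208 = \frac{1}{64} \cdot \frac{1}{11236} \cdot 17969121 + 2208 = \frac{17969121}{719104} + 2208 = \frac{1605750753}{719104}$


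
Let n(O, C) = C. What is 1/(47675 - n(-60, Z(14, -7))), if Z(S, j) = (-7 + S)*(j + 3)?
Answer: 1/47703 ≈ 2.0963e-5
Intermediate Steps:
Z(S, j) = (-7 + S)*(3 + j)
1/(47675 - n(-60, Z(14, -7))) = 1/(47675 - (-21 - 7*(-7) + 3*14 + 14*(-7))) = 1/(47675 - (-21 + 49 + 42 - 98)) = 1/(47675 - 1*(-28)) = 1/(47675 + 28) = 1/47703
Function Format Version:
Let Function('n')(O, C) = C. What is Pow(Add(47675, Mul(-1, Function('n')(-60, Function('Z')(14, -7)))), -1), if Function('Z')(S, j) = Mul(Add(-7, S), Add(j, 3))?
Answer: Rational(1, 47703) ≈ 2.0963e-5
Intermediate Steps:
Function('Z')(S, j) = Mul(Add(-7, S), Add(3, j))
Pow(Add(47675, Mul(-1, Function('n')(-60, Function('Z')(14, -7)))), -1) = Pow(Add(47675, Mul(-1, Add(-21, Mul(-7, -7), Mul(3, 14), Mul(14, -7)))), -1) = Pow(Add(47675, Mul(-1, Add(-21, 49, 42, -98))), -1) = Pow(Add(47675, Mul(-1, -28)), -1) = Pow(Add(47675, 28), -1) = Pow(47703, -1) = Rational(1, 47703)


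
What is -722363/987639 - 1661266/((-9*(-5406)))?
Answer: -279312823396/8008764651 ≈ -34.876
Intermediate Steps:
-722363/987639 - 1661266/((-9*(-5406))) = -722363*1/987639 - 1661266/48654 = -722363/987639 - 1661266*1/48654 = -722363/987639 - 830633/24327 = -279312823396/8008764651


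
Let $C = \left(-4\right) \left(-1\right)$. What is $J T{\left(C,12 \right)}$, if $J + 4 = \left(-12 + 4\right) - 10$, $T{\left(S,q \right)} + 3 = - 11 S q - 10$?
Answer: $11902$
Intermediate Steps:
$C = 4$
$T{\left(S,q \right)} = -13 - 11 S q$ ($T{\left(S,q \right)} = -3 + \left(- 11 S q - 10\right) = -3 - \left(10 + 11 S q\right) = -13 - 11 S q$)
$J = -22$ ($J = -4 + \left(\left(-12 + 4\right) - 10\right) = -4 - 18 = -22$)
$J T{\left(C,12 \right)} = - 22 \left(-13 - 44 \cdot 12\right) = - 22 \left(-13 - 528\right) = \left(-22\right) \left(-541\right) = 11902$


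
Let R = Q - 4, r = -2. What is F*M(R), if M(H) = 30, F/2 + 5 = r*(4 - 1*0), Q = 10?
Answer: -780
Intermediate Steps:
F = -26 (F = -10 + 2*(-2*(4 - 1*0)) = -10 + 2*(-2*(4 + 0)) = -10 + 2*(-2*4) = -10 + 2*(-8) = -10 - 16 = -26)
R = 6 (R = 10 - 4 = 6)
F*M(R) = -26*30 = -780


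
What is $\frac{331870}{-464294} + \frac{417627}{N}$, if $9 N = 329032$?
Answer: $\frac{817959771601}{76383791704} \approx 10.709$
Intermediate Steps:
$N = \frac{329032}{9}$ ($N = \frac{1}{9} \cdot 329032 = \frac{329032}{9} \approx 36559.0$)
$\frac{331870}{-464294} + \frac{417627}{N} = \frac{331870}{-464294} + \frac{417627}{\frac{329032}{9}} = 331870 \left(- \frac{1}{464294}\right) + 417627 \cdot \frac{9}{329032} = - \frac{165935}{232147} + \frac{3758643}{329032} = \frac{817959771601}{76383791704}$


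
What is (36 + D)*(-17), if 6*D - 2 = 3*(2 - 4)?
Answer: -1802/3 ≈ -600.67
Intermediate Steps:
D = -2/3 (D = 1/3 + (3*(2 - 4))/6 = 1/3 + (3*(-2))/6 = 1/3 + (1/6)*(-6) = 1/3 - 1 = -2/3 ≈ -0.66667)
(36 + D)*(-17) = (36 - 2/3)*(-17) = (106/3)*(-17) = -1802/3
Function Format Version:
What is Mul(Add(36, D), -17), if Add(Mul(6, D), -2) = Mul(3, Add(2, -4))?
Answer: Rational(-1802, 3) ≈ -600.67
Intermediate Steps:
D = Rational(-2, 3) (D = Add(Rational(1, 3), Mul(Rational(1, 6), Mul(3, Add(2, -4)))) = Add(Rational(1, 3), Mul(Rational(1, 6), Mul(3, -2))) = Add(Rational(1, 3), Mul(Rational(1, 6), -6)) = Add(Rational(1, 3), -1) = Rational(-2, 3) ≈ -0.66667)
Mul(Add(36, D), -17) = Mul(Add(36, Rational(-2, 3)), -17) = Mul(Rational(106, 3), -17) = Rational(-1802, 3)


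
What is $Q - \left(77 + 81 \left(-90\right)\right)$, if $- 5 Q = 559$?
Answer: $\frac{35506}{5} \approx 7101.2$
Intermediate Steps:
$Q = - \frac{559}{5}$ ($Q = \left(- \frac{1}{5}\right) 559 = - \frac{559}{5} \approx -111.8$)
$Q - \left(77 + 81 \left(-90\right)\right) = - \frac{559}{5} - \left(77 + 81 \left(-90\right)\right) = - \frac{559}{5} - \left(77 - 7290\right) = - \frac{559}{5} - -7213 = - \frac{559}{5} + 7213 = \frac{35506}{5}$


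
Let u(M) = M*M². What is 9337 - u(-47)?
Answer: 113160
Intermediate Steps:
u(M) = M³
9337 - u(-47) = 9337 - 1*(-47)³ = 9337 - 1*(-103823) = 9337 + 103823 = 113160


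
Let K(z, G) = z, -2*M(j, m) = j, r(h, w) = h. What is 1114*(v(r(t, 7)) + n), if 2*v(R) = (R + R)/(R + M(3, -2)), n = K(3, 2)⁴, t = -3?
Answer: 272930/3 ≈ 90977.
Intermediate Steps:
M(j, m) = -j/2
n = 81 (n = 3⁴ = 81)
v(R) = R/(-3/2 + R) (v(R) = ((R + R)/(R - ½*3))/2 = ((2*R)/(R - 3/2))/2 = ((2*R)/(-3/2 + R))/2 = (2*R/(-3/2 + R))/2 = R/(-3/2 + R))
1114*(v(r(t, 7)) + n) = 1114*(2*(-3)/(-3 + 2*(-3)) + 81) = 1114*(2*(-3)/(-3 - 6) + 81) = 1114*(2*(-3)/(-9) + 81) = 1114*(2*(-3)*(-⅑) + 81) = 1114*(⅔ + 81) = 1114*(245/3) = 272930/3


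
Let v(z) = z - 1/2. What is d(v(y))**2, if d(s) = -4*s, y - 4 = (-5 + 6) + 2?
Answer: 676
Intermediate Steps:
y = 7 (y = 4 + ((-5 + 6) + 2) = 4 + (1 + 2) = 4 + 3 = 7)
v(z) = -1/2 + z (v(z) = z - 1*1/2 = z - 1/2 = -1/2 + z)
d(v(y))**2 = (-4*(-1/2 + 7))**2 = (-4*13/2)**2 = (-26)**2 = 676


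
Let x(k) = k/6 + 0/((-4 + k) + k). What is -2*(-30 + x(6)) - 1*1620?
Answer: -1562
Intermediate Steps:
x(k) = k/6 (x(k) = k*(⅙) + 0/(-4 + 2*k) = k/6 + 0 = k/6)
-2*(-30 + x(6)) - 1*1620 = -2*(-30 + (⅙)*6) - 1*1620 = -2*(-30 + 1) - 1620 = -2*(-29) - 1620 = 58 - 1620 = -1562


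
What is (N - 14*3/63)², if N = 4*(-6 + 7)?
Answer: 100/9 ≈ 11.111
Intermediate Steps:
N = 4 (N = 4*1 = 4)
(N - 14*3/63)² = (4 - 14*3/63)² = (4 - 42*1/63)² = (4 - ⅔)² = (10/3)² = 100/9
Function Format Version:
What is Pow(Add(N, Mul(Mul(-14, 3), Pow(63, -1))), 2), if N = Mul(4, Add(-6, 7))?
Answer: Rational(100, 9) ≈ 11.111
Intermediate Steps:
N = 4 (N = Mul(4, 1) = 4)
Pow(Add(N, Mul(Mul(-14, 3), Pow(63, -1))), 2) = Pow(Add(4, Mul(Mul(-14, 3), Pow(63, -1))), 2) = Pow(Add(4, Mul(-42, Rational(1, 63))), 2) = Pow(Add(4, Rational(-2, 3)), 2) = Pow(Rational(10, 3), 2) = Rational(100, 9)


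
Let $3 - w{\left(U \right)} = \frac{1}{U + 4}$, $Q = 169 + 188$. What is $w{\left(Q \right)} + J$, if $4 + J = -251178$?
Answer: $- \frac{90675620}{361} \approx -2.5118 \cdot 10^{5}$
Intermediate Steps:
$J = -251182$ ($J = -4 - 251178 = -251182$)
$Q = 357$
$w{\left(U \right)} = 3 - \frac{1}{4 + U}$ ($w{\left(U \right)} = 3 - \frac{1}{U + 4} = 3 - \frac{1}{4 + U}$)
$w{\left(Q \right)} + J = \frac{11 + 3 \cdot 357}{4 + 357} - 251182 = \frac{11 + 1071}{361} - 251182 = \frac{1}{361} \cdot 1082 - 251182 = \frac{1082}{361} - 251182 = - \frac{90675620}{361}$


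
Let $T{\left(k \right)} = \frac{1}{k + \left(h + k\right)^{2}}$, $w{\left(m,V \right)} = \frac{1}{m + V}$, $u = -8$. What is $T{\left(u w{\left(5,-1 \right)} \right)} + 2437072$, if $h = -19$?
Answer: $\frac{1069874609}{439} \approx 2.4371 \cdot 10^{6}$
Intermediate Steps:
$w{\left(m,V \right)} = \frac{1}{V + m}$
$T{\left(k \right)} = \frac{1}{k + \left(-19 + k\right)^{2}}$
$T{\left(u w{\left(5,-1 \right)} \right)} + 2437072 = \frac{1}{- \frac{8}{-1 + 5} + \left(-19 - \frac{8}{-1 + 5}\right)^{2}} + 2437072 = \frac{1}{- \frac{8}{4} + \left(-19 - \frac{8}{4}\right)^{2}} + 2437072 = \frac{1}{\left(-8\right) \frac{1}{4} + \left(-19 - 2\right)^{2}} + 2437072 = \frac{1}{-2 + \left(-19 - 2\right)^{2}} + 2437072 = \frac{1}{-2 + \left(-21\right)^{2}} + 2437072 = \frac{1}{-2 + 441} + 2437072 = \frac{1}{439} + 2437072 = \frac{1069874609}{439}$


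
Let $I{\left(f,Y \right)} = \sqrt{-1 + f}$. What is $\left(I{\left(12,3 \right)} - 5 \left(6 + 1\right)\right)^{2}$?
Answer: $\left(-35 + \sqrt{11}\right)^{2} \approx 1003.8$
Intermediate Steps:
$\left(I{\left(12,3 \right)} - 5 \left(6 + 1\right)\right)^{2} = \left(\sqrt{-1 + 12} - 5 \left(6 + 1\right)\right)^{2} = \left(\sqrt{11} - 35\right)^{2} = \left(-35 + \sqrt{11}\right)^{2}$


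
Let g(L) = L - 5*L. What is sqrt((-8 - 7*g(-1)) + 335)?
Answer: sqrt(299) ≈ 17.292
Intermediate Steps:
g(L) = -4*L
sqrt((-8 - 7*g(-1)) + 335) = sqrt((-8 - (-28)*(-1)) + 335) = sqrt((-8 - 7*4) + 335) = sqrt((-8 - 28) + 335) = sqrt(-36 + 335) = sqrt(299)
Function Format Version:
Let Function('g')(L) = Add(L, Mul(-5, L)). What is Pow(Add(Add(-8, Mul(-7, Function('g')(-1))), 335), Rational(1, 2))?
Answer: Pow(299, Rational(1, 2)) ≈ 17.292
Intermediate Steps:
Function('g')(L) = Mul(-4, L)
Pow(Add(Add(-8, Mul(-7, Function('g')(-1))), 335), Rational(1, 2)) = Pow(Add(Add(-8, Mul(-7, Mul(-4, -1))), 335), Rational(1, 2)) = Pow(Add(Add(-8, Mul(-7, 4)), 335), Rational(1, 2)) = Pow(Add(Add(-8, -28), 335), Rational(1, 2)) = Pow(Add(-36, 335), Rational(1, 2)) = Pow(299, Rational(1, 2))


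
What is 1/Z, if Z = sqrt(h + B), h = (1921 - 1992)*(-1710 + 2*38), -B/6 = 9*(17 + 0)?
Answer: sqrt(28774)/57548 ≈ 0.0029476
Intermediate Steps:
B = -918 (B = -54*(17 + 0) = -54*17 = -6*153 = -918)
h = 116014 (h = -71*(-1710 + 76) = -71*(-1634) = 116014)
Z = 2*sqrt(28774) (Z = sqrt(116014 - 918) = sqrt(115096) = 2*sqrt(28774) ≈ 339.26)
1/Z = 1/(2*sqrt(28774)) = sqrt(28774)/57548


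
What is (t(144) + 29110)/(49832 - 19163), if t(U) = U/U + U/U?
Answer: 9704/10223 ≈ 0.94923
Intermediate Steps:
t(U) = 2 (t(U) = 1 + 1 = 2)
(t(144) + 29110)/(49832 - 19163) = (2 + 29110)/(49832 - 19163) = 29112/30669 = 29112*(1/30669) = 9704/10223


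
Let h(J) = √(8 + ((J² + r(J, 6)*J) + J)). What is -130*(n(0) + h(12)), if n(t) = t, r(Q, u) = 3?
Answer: -1300*√2 ≈ -1838.5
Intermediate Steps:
h(J) = √(8 + J² + 4*J) (h(J) = √(8 + ((J² + 3*J) + J)) = √(8 + (J² + 4*J)) = √(8 + J² + 4*J))
-130*(n(0) + h(12)) = -130*(0 + √(8 + 12² + 4*12)) = -130*(0 + √(8 + 144 + 48)) = -130*(0 + √200) = -130*(0 + 10*√2) = -1300*√2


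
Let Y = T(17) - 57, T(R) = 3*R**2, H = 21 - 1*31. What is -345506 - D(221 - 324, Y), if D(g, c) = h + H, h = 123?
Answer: -345619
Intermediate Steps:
H = -10 (H = 21 - 31 = -10)
Y = 810 (Y = 3*17**2 - 57 = 3*289 - 57 = 867 - 57 = 810)
D(g, c) = 113 (D(g, c) = 123 - 10 = 113)
-345506 - D(221 - 324, Y) = -345506 - 1*113 = -345506 - 113 = -345619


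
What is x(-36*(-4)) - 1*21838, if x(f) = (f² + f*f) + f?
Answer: 19778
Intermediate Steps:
x(f) = f + 2*f² (x(f) = (f² + f²) + f = 2*f² + f = f + 2*f²)
x(-36*(-4)) - 1*21838 = (-36*(-4))*(1 + 2*(-36*(-4))) - 1*21838 = 144*(1 + 2*144) - 21838 = 144*(1 + 288) - 21838 = 144*289 - 21838 = 41616 - 21838 = 19778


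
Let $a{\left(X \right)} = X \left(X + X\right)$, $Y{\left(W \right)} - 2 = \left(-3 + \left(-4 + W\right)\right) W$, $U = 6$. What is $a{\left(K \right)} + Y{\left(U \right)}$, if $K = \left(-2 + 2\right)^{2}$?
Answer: $-4$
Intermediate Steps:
$K = 0$ ($K = 0^{2} = 0$)
$Y{\left(W \right)} = 2 + W \left(-7 + W\right)$ ($Y{\left(W \right)} = 2 + \left(-3 + \left(-4 + W\right)\right) W = 2 + \left(-7 + W\right) W = 2 + W \left(-7 + W\right)$)
$a{\left(X \right)} = 2 X^{2}$ ($a{\left(X \right)} = X 2 X = 2 X^{2}$)
$a{\left(K \right)} + Y{\left(U \right)} = 2 \cdot 0^{2} + \left(2 + 6^{2} - 42\right) = 2 \cdot 0 + \left(2 + 36 - 42\right) = 0 - 4 = -4$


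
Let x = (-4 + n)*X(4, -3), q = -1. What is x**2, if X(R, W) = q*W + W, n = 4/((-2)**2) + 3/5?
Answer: 0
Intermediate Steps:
n = 8/5 (n = 4/4 + 3*(1/5) = 4*(1/4) + 3/5 = 1 + 3/5 = 8/5 ≈ 1.6000)
X(R, W) = 0 (X(R, W) = -W + W = 0)
x = 0 (x = (-4 + 8/5)*0 = -12/5*0 = 0)
x**2 = 0**2 = 0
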